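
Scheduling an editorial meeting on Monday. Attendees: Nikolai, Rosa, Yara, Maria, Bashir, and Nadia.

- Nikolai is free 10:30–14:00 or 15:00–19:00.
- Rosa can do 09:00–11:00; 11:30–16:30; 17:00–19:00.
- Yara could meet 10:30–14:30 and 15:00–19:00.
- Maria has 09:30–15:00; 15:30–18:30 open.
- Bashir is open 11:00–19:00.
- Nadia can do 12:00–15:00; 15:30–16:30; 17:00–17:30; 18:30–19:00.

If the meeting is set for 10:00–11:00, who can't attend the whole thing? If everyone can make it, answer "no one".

Bashir, Nadia, Nikolai, Yara

Nikolai: not fully free for 10:00-11:00. Rosa: free for 10:00-11:00. Yara: not fully free for 10:00-11:00. Maria: free for 10:00-11:00. Bashir: not fully free for 10:00-11:00. Nadia: not fully free for 10:00-11:00.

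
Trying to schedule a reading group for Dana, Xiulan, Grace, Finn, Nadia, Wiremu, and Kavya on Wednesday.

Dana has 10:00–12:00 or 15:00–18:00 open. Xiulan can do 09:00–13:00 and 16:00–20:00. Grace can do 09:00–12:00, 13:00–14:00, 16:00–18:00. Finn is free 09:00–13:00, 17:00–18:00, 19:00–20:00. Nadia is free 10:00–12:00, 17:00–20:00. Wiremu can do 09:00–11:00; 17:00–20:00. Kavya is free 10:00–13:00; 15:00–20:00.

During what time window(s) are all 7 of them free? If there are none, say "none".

Dana ∩ Xiulan: 10:00-12:00, 16:00-18:00.
Dana ∩ Xiulan ∩ Grace: 10:00-12:00, 16:00-18:00.
Dana ∩ Xiulan ∩ Grace ∩ Finn: 10:00-12:00, 17:00-18:00.
Dana ∩ Xiulan ∩ Grace ∩ Finn ∩ Nadia: 10:00-12:00, 17:00-18:00.
Dana ∩ Xiulan ∩ Grace ∩ Finn ∩ Nadia ∩ Wiremu: 10:00-11:00, 17:00-18:00.
Dana ∩ Xiulan ∩ Grace ∩ Finn ∩ Nadia ∩ Wiremu ∩ Kavya: 10:00-11:00, 17:00-18:00.

10:00-11:00, 17:00-18:00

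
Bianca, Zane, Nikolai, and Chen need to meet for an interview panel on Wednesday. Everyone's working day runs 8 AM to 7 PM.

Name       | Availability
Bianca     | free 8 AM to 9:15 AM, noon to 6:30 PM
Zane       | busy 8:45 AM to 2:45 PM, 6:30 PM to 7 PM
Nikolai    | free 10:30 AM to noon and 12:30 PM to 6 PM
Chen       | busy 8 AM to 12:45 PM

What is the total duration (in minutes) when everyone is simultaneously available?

Bianca free: 08:00-09:15, 12:00-18:30.
Zane free: 08:00-08:45, 14:45-18:30 (invert busy blocks within the working day).
Nikolai free: 10:30-12:00, 12:30-18:00.
Chen free: 12:45-19:00 (invert busy blocks within the working day).
Bianca ∩ Zane: 08:00-08:45, 14:45-18:30.
Bianca ∩ Zane ∩ Nikolai: 14:45-18:00.
Bianca ∩ Zane ∩ Nikolai ∩ Chen: 14:45-18:00.
That's a single block of 195 minutes.

195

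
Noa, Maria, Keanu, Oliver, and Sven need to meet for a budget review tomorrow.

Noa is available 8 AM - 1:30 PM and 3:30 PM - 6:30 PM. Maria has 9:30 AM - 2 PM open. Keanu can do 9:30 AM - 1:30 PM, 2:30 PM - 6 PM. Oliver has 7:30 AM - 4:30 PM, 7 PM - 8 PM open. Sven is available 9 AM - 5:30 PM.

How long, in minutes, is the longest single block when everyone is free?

240

Noa ∩ Maria: 09:30-13:30.
Noa ∩ Maria ∩ Keanu: 09:30-13:30.
Noa ∩ Maria ∩ Keanu ∩ Oliver: 09:30-13:30.
Noa ∩ Maria ∩ Keanu ∩ Oliver ∩ Sven: 09:30-13:30.
The longest is 09:30-13:30 at 240 minutes.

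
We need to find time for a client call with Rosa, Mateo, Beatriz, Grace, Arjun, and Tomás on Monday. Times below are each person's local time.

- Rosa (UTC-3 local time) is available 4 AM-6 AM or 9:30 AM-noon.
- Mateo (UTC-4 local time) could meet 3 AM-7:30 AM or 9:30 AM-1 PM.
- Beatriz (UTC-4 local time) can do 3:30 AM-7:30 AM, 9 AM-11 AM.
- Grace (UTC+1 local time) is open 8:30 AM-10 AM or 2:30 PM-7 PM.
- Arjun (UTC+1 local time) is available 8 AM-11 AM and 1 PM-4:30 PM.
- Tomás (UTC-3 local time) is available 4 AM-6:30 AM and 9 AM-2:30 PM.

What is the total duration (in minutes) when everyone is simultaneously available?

180

Rosa in UTC: 07:00-09:00, 12:30-15:00 (add 3h to convert from UTC-3).
Mateo in UTC: 07:00-11:30, 13:30-17:00 (add 4h to convert from UTC-4).
Beatriz in UTC: 07:30-11:30, 13:00-15:00 (add 4h to convert from UTC-4).
Grace in UTC: 07:30-09:00, 13:30-18:00 (subtract 1h to convert from UTC+1).
Arjun in UTC: 07:00-10:00, 12:00-15:30 (subtract 1h to convert from UTC+1).
Tomás in UTC: 07:00-09:30, 12:00-17:30 (add 3h to convert from UTC-3).
Rosa ∩ Mateo: 07:00-09:00, 13:30-15:00.
Rosa ∩ Mateo ∩ Beatriz: 07:30-09:00, 13:30-15:00.
Rosa ∩ Mateo ∩ Beatriz ∩ Grace: 07:30-09:00, 13:30-15:00.
Rosa ∩ Mateo ∩ Beatriz ∩ Grace ∩ Arjun: 07:30-09:00, 13:30-15:00.
Rosa ∩ Mateo ∩ Beatriz ∩ Grace ∩ Arjun ∩ Tomás: 07:30-09:00, 13:30-15:00.
Those are the intersection windows.
Summing the common windows: 90 + 90 = 180 minutes.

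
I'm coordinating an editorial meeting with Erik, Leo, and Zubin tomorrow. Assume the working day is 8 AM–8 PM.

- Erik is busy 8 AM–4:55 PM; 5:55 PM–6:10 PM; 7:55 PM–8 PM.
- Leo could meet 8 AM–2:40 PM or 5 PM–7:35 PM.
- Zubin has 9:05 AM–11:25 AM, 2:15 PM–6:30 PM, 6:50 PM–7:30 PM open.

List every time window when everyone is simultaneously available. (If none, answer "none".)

17:00-17:55, 18:10-18:30, 18:50-19:30

Erik free: 16:55-17:55, 18:10-19:55 (invert busy blocks within the working day).
Leo free: 08:00-14:40, 17:00-19:35.
Zubin free: 09:05-11:25, 14:15-18:30, 18:50-19:30.
Erik ∩ Leo: 17:00-17:55, 18:10-19:35.
Erik ∩ Leo ∩ Zubin: 17:00-17:55, 18:10-18:30, 18:50-19:30.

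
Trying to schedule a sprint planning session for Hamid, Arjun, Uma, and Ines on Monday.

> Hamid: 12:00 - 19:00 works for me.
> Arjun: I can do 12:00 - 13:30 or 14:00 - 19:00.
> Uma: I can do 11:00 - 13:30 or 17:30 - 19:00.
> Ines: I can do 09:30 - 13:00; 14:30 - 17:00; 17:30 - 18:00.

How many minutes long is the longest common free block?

60

Hamid ∩ Arjun: 12:00-13:30, 14:00-19:00.
Hamid ∩ Arjun ∩ Uma: 12:00-13:30, 17:30-19:00.
Hamid ∩ Arjun ∩ Uma ∩ Ines: 12:00-13:00, 17:30-18:00.
The longest is 12:00-13:00 at 60 minutes.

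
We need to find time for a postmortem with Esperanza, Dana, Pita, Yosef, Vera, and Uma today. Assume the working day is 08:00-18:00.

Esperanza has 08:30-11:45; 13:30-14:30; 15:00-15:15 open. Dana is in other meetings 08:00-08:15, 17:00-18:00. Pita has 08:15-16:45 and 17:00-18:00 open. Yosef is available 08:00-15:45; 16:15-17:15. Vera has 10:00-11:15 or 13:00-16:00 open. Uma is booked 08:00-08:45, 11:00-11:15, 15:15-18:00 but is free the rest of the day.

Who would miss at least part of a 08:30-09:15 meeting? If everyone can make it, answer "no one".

Uma, Vera

Esperanza free: 08:30-11:45, 13:30-14:30, 15:00-15:15.
Dana free: 08:15-17:00 (invert busy blocks within the working day).
Pita free: 08:15-16:45, 17:00-18:00.
Yosef free: 08:00-15:45, 16:15-17:15.
Vera free: 10:00-11:15, 13:00-16:00.
Uma free: 08:45-11:00, 11:15-15:15 (invert busy blocks within the working day).
Esperanza: free for 08:30-09:15. Dana: free for 08:30-09:15. Pita: free for 08:30-09:15. Yosef: free for 08:30-09:15. Vera: not fully free for 08:30-09:15. Uma: not fully free for 08:30-09:15.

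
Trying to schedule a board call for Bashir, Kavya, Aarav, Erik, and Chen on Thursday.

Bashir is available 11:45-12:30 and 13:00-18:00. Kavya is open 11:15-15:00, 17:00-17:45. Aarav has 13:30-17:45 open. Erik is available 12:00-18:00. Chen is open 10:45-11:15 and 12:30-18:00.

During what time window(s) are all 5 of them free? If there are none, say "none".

13:30-15:00, 17:00-17:45

Bashir ∩ Kavya: 11:45-12:30, 13:00-15:00, 17:00-17:45.
Bashir ∩ Kavya ∩ Aarav: 13:30-15:00, 17:00-17:45.
Bashir ∩ Kavya ∩ Aarav ∩ Erik: 13:30-15:00, 17:00-17:45.
Bashir ∩ Kavya ∩ Aarav ∩ Erik ∩ Chen: 13:30-15:00, 17:00-17:45.
Those are the intersection windows.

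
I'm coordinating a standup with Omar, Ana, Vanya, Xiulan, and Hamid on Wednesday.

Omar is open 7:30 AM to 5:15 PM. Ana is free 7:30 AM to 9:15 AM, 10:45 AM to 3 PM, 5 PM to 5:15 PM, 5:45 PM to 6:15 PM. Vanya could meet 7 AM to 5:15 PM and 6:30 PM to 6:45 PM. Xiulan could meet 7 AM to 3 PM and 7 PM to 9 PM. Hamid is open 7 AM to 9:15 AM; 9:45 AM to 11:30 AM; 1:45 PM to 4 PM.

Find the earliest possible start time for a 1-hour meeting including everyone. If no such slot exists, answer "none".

Omar ∩ Ana: 07:30-09:15, 10:45-15:00, 17:00-17:15.
Omar ∩ Ana ∩ Vanya: 07:30-09:15, 10:45-15:00, 17:00-17:15.
Omar ∩ Ana ∩ Vanya ∩ Xiulan: 07:30-09:15, 10:45-15:00.
Omar ∩ Ana ∩ Vanya ∩ Xiulan ∩ Hamid: 07:30-09:15, 10:45-11:30, 13:45-15:00.
The first common window of at least 60 minutes is 07:30-09:15, so the earliest start is 07:30.

07:30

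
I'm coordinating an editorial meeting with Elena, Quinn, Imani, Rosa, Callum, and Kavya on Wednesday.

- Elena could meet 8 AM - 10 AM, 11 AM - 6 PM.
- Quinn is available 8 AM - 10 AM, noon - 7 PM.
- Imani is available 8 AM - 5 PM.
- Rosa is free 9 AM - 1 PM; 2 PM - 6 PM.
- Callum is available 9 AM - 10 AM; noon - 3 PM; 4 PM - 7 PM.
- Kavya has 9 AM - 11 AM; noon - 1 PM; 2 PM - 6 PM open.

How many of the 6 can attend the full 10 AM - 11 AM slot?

3

Imani, Rosa, and Kavya can make the full 10:00-11:00 slot — that's 3.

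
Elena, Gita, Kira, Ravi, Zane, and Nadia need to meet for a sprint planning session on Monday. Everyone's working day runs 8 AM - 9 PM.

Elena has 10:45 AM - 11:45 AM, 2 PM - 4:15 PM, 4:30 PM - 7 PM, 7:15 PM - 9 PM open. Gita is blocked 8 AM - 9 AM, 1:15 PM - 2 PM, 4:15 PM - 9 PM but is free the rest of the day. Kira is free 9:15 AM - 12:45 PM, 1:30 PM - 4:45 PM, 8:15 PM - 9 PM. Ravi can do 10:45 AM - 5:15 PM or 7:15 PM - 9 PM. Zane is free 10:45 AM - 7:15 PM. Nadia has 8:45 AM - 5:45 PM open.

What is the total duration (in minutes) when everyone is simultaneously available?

195

Elena free: 10:45-11:45, 14:00-16:15, 16:30-19:00, 19:15-21:00.
Gita free: 09:00-13:15, 14:00-16:15 (invert busy blocks within the working day).
Kira free: 09:15-12:45, 13:30-16:45, 20:15-21:00.
Ravi free: 10:45-17:15, 19:15-21:00.
Zane free: 10:45-19:15.
Nadia free: 08:45-17:45.
Elena ∩ Gita: 10:45-11:45, 14:00-16:15.
Elena ∩ Gita ∩ Kira: 10:45-11:45, 14:00-16:15.
Elena ∩ Gita ∩ Kira ∩ Ravi: 10:45-11:45, 14:00-16:15.
Elena ∩ Gita ∩ Kira ∩ Ravi ∩ Zane: 10:45-11:45, 14:00-16:15.
Elena ∩ Gita ∩ Kira ∩ Ravi ∩ Zane ∩ Nadia: 10:45-11:45, 14:00-16:15.
Those are the intersection windows.
Summing the common windows: 60 + 135 = 195 minutes.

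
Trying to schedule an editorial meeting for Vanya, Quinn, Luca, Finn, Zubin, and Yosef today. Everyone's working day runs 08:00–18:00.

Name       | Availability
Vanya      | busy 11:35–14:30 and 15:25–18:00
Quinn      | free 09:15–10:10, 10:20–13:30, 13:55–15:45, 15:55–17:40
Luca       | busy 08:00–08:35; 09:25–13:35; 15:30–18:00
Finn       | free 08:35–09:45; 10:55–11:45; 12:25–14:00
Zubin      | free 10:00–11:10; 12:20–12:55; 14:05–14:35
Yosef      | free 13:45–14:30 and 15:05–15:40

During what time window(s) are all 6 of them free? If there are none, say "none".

Vanya free: 08:00-11:35, 14:30-15:25 (invert busy blocks within the working day).
Quinn free: 09:15-10:10, 10:20-13:30, 13:55-15:45, 15:55-17:40.
Luca free: 08:35-09:25, 13:35-15:30 (invert busy blocks within the working day).
Finn free: 08:35-09:45, 10:55-11:45, 12:25-14:00.
Zubin free: 10:00-11:10, 12:20-12:55, 14:05-14:35.
Yosef free: 13:45-14:30, 15:05-15:40.
Vanya ∩ Quinn: 09:15-10:10, 10:20-11:35, 14:30-15:25.
Vanya ∩ Quinn ∩ Luca: 09:15-09:25, 14:30-15:25.
Vanya ∩ Quinn ∩ Luca ∩ Finn: 09:15-09:25.
Vanya ∩ Quinn ∩ Luca ∩ Finn ∩ Zubin: ∅.
Vanya ∩ Quinn ∩ Luca ∩ Finn ∩ Zubin ∩ Yosef: ∅.
There is no time when everyone is free.

none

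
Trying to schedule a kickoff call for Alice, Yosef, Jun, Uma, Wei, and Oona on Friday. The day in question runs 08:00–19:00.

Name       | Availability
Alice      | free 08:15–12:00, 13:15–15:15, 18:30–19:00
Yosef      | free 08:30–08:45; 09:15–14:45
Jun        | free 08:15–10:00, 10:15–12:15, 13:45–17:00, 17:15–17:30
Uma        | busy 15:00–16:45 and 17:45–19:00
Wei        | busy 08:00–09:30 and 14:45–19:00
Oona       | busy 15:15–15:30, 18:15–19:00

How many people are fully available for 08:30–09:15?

4

Alice free: 08:15-12:00, 13:15-15:15, 18:30-19:00.
Yosef free: 08:30-08:45, 09:15-14:45.
Jun free: 08:15-10:00, 10:15-12:15, 13:45-17:00, 17:15-17:30.
Uma free: 08:00-15:00, 16:45-17:45 (invert busy blocks within the working day).
Wei free: 09:30-14:45 (invert busy blocks within the working day).
Oona free: 08:00-15:15, 15:30-18:15 (invert busy blocks within the working day).
Alice, Jun, Uma, and Oona can make the full 08:30-09:15 slot — that's 4.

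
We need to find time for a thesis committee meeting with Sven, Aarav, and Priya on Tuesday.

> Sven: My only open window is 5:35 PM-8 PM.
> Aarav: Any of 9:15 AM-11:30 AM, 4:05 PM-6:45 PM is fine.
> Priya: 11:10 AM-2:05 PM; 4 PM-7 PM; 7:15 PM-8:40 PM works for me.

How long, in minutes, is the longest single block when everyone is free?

Sven ∩ Aarav: 17:35-18:45.
Sven ∩ Aarav ∩ Priya: 17:35-18:45.
The longest is 17:35-18:45 at 70 minutes.

70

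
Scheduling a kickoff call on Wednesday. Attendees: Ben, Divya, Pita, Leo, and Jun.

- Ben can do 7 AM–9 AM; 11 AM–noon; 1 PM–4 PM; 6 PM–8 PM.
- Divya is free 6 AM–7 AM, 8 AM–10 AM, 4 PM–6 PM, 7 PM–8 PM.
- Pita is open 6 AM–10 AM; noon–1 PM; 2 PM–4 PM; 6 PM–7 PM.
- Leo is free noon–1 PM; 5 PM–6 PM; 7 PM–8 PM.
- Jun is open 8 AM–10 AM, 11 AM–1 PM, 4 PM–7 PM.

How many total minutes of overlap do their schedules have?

Ben ∩ Divya: 08:00-09:00, 19:00-20:00.
Ben ∩ Divya ∩ Pita: 08:00-09:00.
Ben ∩ Divya ∩ Pita ∩ Leo: ∅.
Ben ∩ Divya ∩ Pita ∩ Leo ∩ Jun: ∅.
There is no time when everyone is free.
There is no common window, so the total is 0 minutes.

0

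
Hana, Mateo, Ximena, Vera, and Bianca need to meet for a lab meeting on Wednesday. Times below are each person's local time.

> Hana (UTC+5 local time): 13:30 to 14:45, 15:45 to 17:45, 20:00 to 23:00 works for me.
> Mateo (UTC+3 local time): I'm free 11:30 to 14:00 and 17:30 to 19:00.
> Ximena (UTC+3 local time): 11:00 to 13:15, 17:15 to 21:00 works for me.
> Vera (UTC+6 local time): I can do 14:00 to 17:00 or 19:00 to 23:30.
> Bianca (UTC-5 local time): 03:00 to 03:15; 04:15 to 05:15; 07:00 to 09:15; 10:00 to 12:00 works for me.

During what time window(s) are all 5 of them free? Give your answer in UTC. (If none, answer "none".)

09:15-09:45, 15:00-16:00

Hana in UTC: 08:30-09:45, 10:45-12:45, 15:00-18:00 (subtract 5h to convert from UTC+5).
Mateo in UTC: 08:30-11:00, 14:30-16:00 (subtract 3h to convert from UTC+3).
Ximena in UTC: 08:00-10:15, 14:15-18:00 (subtract 3h to convert from UTC+3).
Vera in UTC: 08:00-11:00, 13:00-17:30 (subtract 6h to convert from UTC+6).
Bianca in UTC: 08:00-08:15, 09:15-10:15, 12:00-14:15, 15:00-17:00 (add 5h to convert from UTC-5).
Hana ∩ Mateo: 08:30-09:45, 10:45-11:00, 15:00-16:00.
Hana ∩ Mateo ∩ Ximena: 08:30-09:45, 15:00-16:00.
Hana ∩ Mateo ∩ Ximena ∩ Vera: 08:30-09:45, 15:00-16:00.
Hana ∩ Mateo ∩ Ximena ∩ Vera ∩ Bianca: 09:15-09:45, 15:00-16:00.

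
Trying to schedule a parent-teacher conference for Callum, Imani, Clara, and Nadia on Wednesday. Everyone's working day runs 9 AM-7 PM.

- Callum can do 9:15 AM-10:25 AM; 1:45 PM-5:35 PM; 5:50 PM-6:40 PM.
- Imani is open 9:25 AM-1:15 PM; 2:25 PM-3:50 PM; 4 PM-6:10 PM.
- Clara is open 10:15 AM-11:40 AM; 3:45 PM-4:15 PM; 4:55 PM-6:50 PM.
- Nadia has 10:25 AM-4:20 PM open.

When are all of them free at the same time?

15:45-15:50, 16:00-16:15

Callum ∩ Imani: 09:25-10:25, 14:25-15:50, 16:00-17:35, 17:50-18:10.
Callum ∩ Imani ∩ Clara: 10:15-10:25, 15:45-15:50, 16:00-16:15, 16:55-17:35, 17:50-18:10.
Callum ∩ Imani ∩ Clara ∩ Nadia: 15:45-15:50, 16:00-16:15.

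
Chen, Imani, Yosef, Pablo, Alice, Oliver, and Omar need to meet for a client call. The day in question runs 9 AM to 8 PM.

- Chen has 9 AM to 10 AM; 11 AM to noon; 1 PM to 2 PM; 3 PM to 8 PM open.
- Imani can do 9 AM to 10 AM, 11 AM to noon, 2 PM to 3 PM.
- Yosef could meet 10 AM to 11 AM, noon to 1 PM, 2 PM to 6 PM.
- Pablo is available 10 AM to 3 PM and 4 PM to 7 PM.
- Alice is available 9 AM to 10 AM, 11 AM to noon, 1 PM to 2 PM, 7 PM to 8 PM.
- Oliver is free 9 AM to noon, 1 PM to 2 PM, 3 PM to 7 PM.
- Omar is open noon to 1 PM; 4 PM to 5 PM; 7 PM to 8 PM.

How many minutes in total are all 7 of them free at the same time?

0

Chen ∩ Imani: 09:00-10:00, 11:00-12:00.
Chen ∩ Imani ∩ Yosef: ∅.
Chen ∩ Imani ∩ Yosef ∩ Pablo: ∅.
Chen ∩ Imani ∩ Yosef ∩ Pablo ∩ Alice: ∅.
Chen ∩ Imani ∩ Yosef ∩ Pablo ∩ Alice ∩ Oliver: ∅.
Chen ∩ Imani ∩ Yosef ∩ Pablo ∩ Alice ∩ Oliver ∩ Omar: ∅.
There is no time when everyone is free.
There is no common window, so the total is 0 minutes.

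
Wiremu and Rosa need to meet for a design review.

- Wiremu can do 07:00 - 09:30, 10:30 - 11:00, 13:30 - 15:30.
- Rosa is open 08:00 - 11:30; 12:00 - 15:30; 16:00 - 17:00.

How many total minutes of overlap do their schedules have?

240

Wiremu ∩ Rosa: 08:00-09:30, 10:30-11:00, 13:30-15:30.
Summing the common windows: 90 + 30 + 120 = 240 minutes.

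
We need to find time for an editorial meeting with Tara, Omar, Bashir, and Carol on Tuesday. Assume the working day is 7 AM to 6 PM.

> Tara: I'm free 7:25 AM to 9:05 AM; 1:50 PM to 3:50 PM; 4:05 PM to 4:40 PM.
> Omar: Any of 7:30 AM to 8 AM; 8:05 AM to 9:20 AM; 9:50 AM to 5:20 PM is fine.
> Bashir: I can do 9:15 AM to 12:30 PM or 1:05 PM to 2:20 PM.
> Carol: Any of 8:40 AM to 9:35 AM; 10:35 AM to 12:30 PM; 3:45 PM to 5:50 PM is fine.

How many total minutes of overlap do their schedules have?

Tara ∩ Omar: 07:30-08:00, 08:05-09:05, 13:50-15:50, 16:05-16:40.
Tara ∩ Omar ∩ Bashir: 13:50-14:20.
Tara ∩ Omar ∩ Bashir ∩ Carol: ∅.
There is no time when everyone is free.
There is no common window, so the total is 0 minutes.

0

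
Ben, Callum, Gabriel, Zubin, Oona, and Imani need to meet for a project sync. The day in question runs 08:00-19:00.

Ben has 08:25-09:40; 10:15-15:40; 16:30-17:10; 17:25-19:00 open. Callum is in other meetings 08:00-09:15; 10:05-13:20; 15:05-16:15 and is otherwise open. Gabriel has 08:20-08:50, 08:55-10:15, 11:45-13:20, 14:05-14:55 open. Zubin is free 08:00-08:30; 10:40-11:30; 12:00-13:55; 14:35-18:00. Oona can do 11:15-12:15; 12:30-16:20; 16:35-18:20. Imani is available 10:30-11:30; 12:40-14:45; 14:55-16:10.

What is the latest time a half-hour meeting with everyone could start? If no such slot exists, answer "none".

Ben free: 08:25-09:40, 10:15-15:40, 16:30-17:10, 17:25-19:00.
Callum free: 09:15-10:05, 13:20-15:05, 16:15-19:00 (invert busy blocks within the working day).
Gabriel free: 08:20-08:50, 08:55-10:15, 11:45-13:20, 14:05-14:55.
Zubin free: 08:00-08:30, 10:40-11:30, 12:00-13:55, 14:35-18:00.
Oona free: 11:15-12:15, 12:30-16:20, 16:35-18:20.
Imani free: 10:30-11:30, 12:40-14:45, 14:55-16:10.
Ben ∩ Callum: 09:15-09:40, 13:20-15:05, 16:30-17:10, 17:25-19:00.
Ben ∩ Callum ∩ Gabriel: 09:15-09:40, 14:05-14:55.
Ben ∩ Callum ∩ Gabriel ∩ Zubin: 14:35-14:55.
Ben ∩ Callum ∩ Gabriel ∩ Zubin ∩ Oona: 14:35-14:55.
Ben ∩ Callum ∩ Gabriel ∩ Zubin ∩ Oona ∩ Imani: 14:35-14:45.
So the common availability across everyone is 14:35-14:45.
No common window is at least 30 minutes long.

none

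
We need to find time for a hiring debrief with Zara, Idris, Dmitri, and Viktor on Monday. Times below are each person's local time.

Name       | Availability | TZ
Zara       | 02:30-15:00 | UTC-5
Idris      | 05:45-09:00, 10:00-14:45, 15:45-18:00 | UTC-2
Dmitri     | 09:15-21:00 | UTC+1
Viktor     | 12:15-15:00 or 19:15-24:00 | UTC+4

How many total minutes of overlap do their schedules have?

390

Zara in UTC: 07:30-20:00 (add 5h to convert from UTC-5).
Idris in UTC: 07:45-11:00, 12:00-16:45, 17:45-20:00 (add 2h to convert from UTC-2).
Dmitri in UTC: 08:15-20:00 (subtract 1h to convert from UTC+1).
Viktor in UTC: 08:15-11:00, 15:15-20:00 (subtract 4h to convert from UTC+4).
Zara ∩ Idris: 07:45-11:00, 12:00-16:45, 17:45-20:00.
Zara ∩ Idris ∩ Dmitri: 08:15-11:00, 12:00-16:45, 17:45-20:00.
Zara ∩ Idris ∩ Dmitri ∩ Viktor: 08:15-11:00, 15:15-16:45, 17:45-20:00.
Summing the common windows: 165 + 90 + 135 = 390 minutes.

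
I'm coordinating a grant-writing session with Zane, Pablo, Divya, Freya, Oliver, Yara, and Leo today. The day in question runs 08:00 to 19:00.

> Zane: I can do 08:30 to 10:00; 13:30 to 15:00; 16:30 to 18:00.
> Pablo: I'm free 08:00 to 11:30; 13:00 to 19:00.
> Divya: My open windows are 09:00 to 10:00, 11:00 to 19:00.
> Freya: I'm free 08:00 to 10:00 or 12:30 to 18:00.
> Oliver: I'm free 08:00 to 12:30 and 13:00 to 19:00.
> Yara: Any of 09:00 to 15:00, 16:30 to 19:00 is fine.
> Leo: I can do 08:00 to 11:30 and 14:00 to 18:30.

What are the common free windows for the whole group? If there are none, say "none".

Zane ∩ Pablo: 08:30-10:00, 13:30-15:00, 16:30-18:00.
Zane ∩ Pablo ∩ Divya: 09:00-10:00, 13:30-15:00, 16:30-18:00.
Zane ∩ Pablo ∩ Divya ∩ Freya: 09:00-10:00, 13:30-15:00, 16:30-18:00.
Zane ∩ Pablo ∩ Divya ∩ Freya ∩ Oliver: 09:00-10:00, 13:30-15:00, 16:30-18:00.
Zane ∩ Pablo ∩ Divya ∩ Freya ∩ Oliver ∩ Yara: 09:00-10:00, 13:30-15:00, 16:30-18:00.
Zane ∩ Pablo ∩ Divya ∩ Freya ∩ Oliver ∩ Yara ∩ Leo: 09:00-10:00, 14:00-15:00, 16:30-18:00.

09:00-10:00, 14:00-15:00, 16:30-18:00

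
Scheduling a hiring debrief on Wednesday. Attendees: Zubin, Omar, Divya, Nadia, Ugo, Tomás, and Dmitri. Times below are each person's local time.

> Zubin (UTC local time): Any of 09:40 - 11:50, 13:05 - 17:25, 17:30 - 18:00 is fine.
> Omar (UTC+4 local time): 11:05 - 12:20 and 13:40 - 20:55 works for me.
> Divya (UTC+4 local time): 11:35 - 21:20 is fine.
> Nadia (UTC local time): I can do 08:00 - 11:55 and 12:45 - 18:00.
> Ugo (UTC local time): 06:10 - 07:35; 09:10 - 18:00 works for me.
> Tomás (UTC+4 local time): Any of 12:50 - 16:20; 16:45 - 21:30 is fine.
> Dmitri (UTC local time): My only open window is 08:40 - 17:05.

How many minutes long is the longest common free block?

Zubin in UTC: 09:40-11:50, 13:05-17:25, 17:30-18:00.
Omar in UTC: 07:05-08:20, 09:40-16:55 (subtract 4h to convert from UTC+4).
Divya in UTC: 07:35-17:20 (subtract 4h to convert from UTC+4).
Nadia in UTC: 08:00-11:55, 12:45-18:00.
Ugo in UTC: 06:10-07:35, 09:10-18:00.
Tomás in UTC: 08:50-12:20, 12:45-17:30 (subtract 4h to convert from UTC+4).
Dmitri in UTC: 08:40-17:05.
Zubin ∩ Omar: 09:40-11:50, 13:05-16:55.
Zubin ∩ Omar ∩ Divya: 09:40-11:50, 13:05-16:55.
Zubin ∩ Omar ∩ Divya ∩ Nadia: 09:40-11:50, 13:05-16:55.
Zubin ∩ Omar ∩ Divya ∩ Nadia ∩ Ugo: 09:40-11:50, 13:05-16:55.
Zubin ∩ Omar ∩ Divya ∩ Nadia ∩ Ugo ∩ Tomás: 09:40-11:50, 13:05-16:55.
Zubin ∩ Omar ∩ Divya ∩ Nadia ∩ Ugo ∩ Tomás ∩ Dmitri: 09:40-11:50, 13:05-16:55.
Those are the intersection windows.
The longest is 13:05-16:55 at 230 minutes.

230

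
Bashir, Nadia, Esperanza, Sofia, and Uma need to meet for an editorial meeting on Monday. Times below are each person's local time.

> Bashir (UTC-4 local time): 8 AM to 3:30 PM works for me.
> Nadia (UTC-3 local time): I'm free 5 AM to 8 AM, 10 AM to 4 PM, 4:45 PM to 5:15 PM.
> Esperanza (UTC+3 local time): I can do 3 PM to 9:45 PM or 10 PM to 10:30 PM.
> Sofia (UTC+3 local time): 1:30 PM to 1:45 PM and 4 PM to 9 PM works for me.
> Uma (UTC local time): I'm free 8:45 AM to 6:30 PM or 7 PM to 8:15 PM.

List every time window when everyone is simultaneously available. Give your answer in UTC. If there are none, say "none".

13:00-18:00

Bashir in UTC: 12:00-19:30 (add 4h to convert from UTC-4).
Nadia in UTC: 08:00-11:00, 13:00-19:00, 19:45-20:15 (add 3h to convert from UTC-3).
Esperanza in UTC: 12:00-18:45, 19:00-19:30 (subtract 3h to convert from UTC+3).
Sofia in UTC: 10:30-10:45, 13:00-18:00 (subtract 3h to convert from UTC+3).
Uma in UTC: 08:45-18:30, 19:00-20:15.
Bashir ∩ Nadia: 13:00-19:00.
Bashir ∩ Nadia ∩ Esperanza: 13:00-18:45.
Bashir ∩ Nadia ∩ Esperanza ∩ Sofia: 13:00-18:00.
Bashir ∩ Nadia ∩ Esperanza ∩ Sofia ∩ Uma: 13:00-18:00.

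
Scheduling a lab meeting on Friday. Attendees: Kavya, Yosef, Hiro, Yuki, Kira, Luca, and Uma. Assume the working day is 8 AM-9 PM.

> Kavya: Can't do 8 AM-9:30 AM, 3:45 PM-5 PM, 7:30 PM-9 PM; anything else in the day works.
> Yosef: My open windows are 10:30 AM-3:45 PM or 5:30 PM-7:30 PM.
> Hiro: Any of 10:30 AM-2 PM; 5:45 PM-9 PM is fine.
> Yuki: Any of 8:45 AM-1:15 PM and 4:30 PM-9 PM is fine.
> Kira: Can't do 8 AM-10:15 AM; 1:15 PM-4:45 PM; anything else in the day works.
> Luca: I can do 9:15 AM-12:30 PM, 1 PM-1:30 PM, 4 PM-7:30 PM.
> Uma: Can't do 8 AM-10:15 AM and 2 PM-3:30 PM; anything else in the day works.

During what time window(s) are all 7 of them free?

Kavya free: 09:30-15:45, 17:00-19:30 (invert busy blocks within the working day).
Yosef free: 10:30-15:45, 17:30-19:30.
Hiro free: 10:30-14:00, 17:45-21:00.
Yuki free: 08:45-13:15, 16:30-21:00.
Kira free: 10:15-13:15, 16:45-21:00 (invert busy blocks within the working day).
Luca free: 09:15-12:30, 13:00-13:30, 16:00-19:30.
Uma free: 10:15-14:00, 15:30-21:00 (invert busy blocks within the working day).
Kavya ∩ Yosef: 10:30-15:45, 17:30-19:30.
Kavya ∩ Yosef ∩ Hiro: 10:30-14:00, 17:45-19:30.
Kavya ∩ Yosef ∩ Hiro ∩ Yuki: 10:30-13:15, 17:45-19:30.
Kavya ∩ Yosef ∩ Hiro ∩ Yuki ∩ Kira: 10:30-13:15, 17:45-19:30.
Kavya ∩ Yosef ∩ Hiro ∩ Yuki ∩ Kira ∩ Luca: 10:30-12:30, 13:00-13:15, 17:45-19:30.
Kavya ∩ Yosef ∩ Hiro ∩ Yuki ∩ Kira ∩ Luca ∩ Uma: 10:30-12:30, 13:00-13:15, 17:45-19:30.
Those are the intersection windows.

10:30-12:30, 13:00-13:15, 17:45-19:30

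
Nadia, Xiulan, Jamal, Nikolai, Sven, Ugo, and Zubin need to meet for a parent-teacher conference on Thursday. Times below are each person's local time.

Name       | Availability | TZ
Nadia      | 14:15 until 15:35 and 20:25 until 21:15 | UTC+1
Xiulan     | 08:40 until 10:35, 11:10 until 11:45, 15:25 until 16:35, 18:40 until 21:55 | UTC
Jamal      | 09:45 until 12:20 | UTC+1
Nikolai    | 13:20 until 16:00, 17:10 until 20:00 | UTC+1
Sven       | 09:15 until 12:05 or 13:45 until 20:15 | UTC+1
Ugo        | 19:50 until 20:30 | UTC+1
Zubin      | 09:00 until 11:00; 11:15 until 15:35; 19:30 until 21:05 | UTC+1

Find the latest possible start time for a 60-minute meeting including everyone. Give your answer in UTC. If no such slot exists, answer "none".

none

Nadia in UTC: 13:15-14:35, 19:25-20:15 (subtract 1h to convert from UTC+1).
Xiulan in UTC: 08:40-10:35, 11:10-11:45, 15:25-16:35, 18:40-21:55.
Jamal in UTC: 08:45-11:20 (subtract 1h to convert from UTC+1).
Nikolai in UTC: 12:20-15:00, 16:10-19:00 (subtract 1h to convert from UTC+1).
Sven in UTC: 08:15-11:05, 12:45-19:15 (subtract 1h to convert from UTC+1).
Ugo in UTC: 18:50-19:30 (subtract 1h to convert from UTC+1).
Zubin in UTC: 08:00-10:00, 10:15-14:35, 18:30-20:05 (subtract 1h to convert from UTC+1).
Nadia ∩ Xiulan: 19:25-20:15.
Nadia ∩ Xiulan ∩ Jamal: ∅.
Nadia ∩ Xiulan ∩ Jamal ∩ Nikolai: ∅.
Nadia ∩ Xiulan ∩ Jamal ∩ Nikolai ∩ Sven: ∅.
Nadia ∩ Xiulan ∩ Jamal ∩ Nikolai ∩ Sven ∩ Ugo: ∅.
Nadia ∩ Xiulan ∩ Jamal ∩ Nikolai ∩ Sven ∩ Ugo ∩ Zubin: ∅.
There is no time when everyone is free.
No common window is at least 60 minutes long.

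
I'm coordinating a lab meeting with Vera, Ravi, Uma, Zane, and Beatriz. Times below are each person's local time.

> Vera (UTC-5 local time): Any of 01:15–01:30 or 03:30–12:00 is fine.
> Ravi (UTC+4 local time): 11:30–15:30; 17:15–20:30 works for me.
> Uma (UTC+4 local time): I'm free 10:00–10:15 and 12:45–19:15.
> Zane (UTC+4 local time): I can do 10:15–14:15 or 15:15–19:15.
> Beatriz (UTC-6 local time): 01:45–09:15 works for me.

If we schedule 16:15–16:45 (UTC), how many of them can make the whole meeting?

Vera in UTC: 06:15-06:30, 08:30-17:00 (add 5h to convert from UTC-5).
Ravi in UTC: 07:30-11:30, 13:15-16:30 (subtract 4h to convert from UTC+4).
Uma in UTC: 06:00-06:15, 08:45-15:15 (subtract 4h to convert from UTC+4).
Zane in UTC: 06:15-10:15, 11:15-15:15 (subtract 4h to convert from UTC+4).
Beatriz in UTC: 07:45-15:15 (add 6h to convert from UTC-6).
Vera can make the full 16:15-16:45 slot — that's 1.

1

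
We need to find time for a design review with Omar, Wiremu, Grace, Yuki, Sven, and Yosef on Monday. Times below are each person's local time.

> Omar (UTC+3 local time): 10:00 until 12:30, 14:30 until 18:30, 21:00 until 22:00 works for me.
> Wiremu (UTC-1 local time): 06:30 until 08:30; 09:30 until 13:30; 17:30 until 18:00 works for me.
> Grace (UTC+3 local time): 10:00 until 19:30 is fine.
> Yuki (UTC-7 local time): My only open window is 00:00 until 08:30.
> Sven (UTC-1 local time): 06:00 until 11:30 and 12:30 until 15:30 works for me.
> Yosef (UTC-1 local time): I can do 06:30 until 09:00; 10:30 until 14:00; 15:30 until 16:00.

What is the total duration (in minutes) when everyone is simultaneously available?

240

Omar in UTC: 07:00-09:30, 11:30-15:30, 18:00-19:00 (subtract 3h to convert from UTC+3).
Wiremu in UTC: 07:30-09:30, 10:30-14:30, 18:30-19:00 (add 1h to convert from UTC-1).
Grace in UTC: 07:00-16:30 (subtract 3h to convert from UTC+3).
Yuki in UTC: 07:00-15:30 (add 7h to convert from UTC-7).
Sven in UTC: 07:00-12:30, 13:30-16:30 (add 1h to convert from UTC-1).
Yosef in UTC: 07:30-10:00, 11:30-15:00, 16:30-17:00 (add 1h to convert from UTC-1).
Omar ∩ Wiremu: 07:30-09:30, 11:30-14:30, 18:30-19:00.
Omar ∩ Wiremu ∩ Grace: 07:30-09:30, 11:30-14:30.
Omar ∩ Wiremu ∩ Grace ∩ Yuki: 07:30-09:30, 11:30-14:30.
Omar ∩ Wiremu ∩ Grace ∩ Yuki ∩ Sven: 07:30-09:30, 11:30-12:30, 13:30-14:30.
Omar ∩ Wiremu ∩ Grace ∩ Yuki ∩ Sven ∩ Yosef: 07:30-09:30, 11:30-12:30, 13:30-14:30.
Summing the common windows: 120 + 60 + 60 = 240 minutes.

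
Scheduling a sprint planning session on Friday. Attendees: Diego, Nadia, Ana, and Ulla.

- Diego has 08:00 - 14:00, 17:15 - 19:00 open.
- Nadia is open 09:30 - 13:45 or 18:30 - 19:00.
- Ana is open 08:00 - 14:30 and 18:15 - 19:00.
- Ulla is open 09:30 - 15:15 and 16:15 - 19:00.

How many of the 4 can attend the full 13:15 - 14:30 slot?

Ana and Ulla can make the full 13:15-14:30 slot — that's 2.

2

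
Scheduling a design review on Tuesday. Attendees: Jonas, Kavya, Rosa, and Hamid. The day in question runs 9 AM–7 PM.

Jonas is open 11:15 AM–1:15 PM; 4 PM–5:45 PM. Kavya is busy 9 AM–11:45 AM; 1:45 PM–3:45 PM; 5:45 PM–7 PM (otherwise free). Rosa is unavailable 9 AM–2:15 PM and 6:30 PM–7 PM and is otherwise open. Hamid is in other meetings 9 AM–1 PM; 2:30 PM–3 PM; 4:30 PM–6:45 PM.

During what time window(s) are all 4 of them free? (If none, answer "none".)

Jonas free: 11:15-13:15, 16:00-17:45.
Kavya free: 11:45-13:45, 15:45-17:45 (invert busy blocks within the working day).
Rosa free: 14:15-18:30 (invert busy blocks within the working day).
Hamid free: 13:00-14:30, 15:00-16:30, 18:45-19:00 (invert busy blocks within the working day).
Jonas ∩ Kavya: 11:45-13:15, 16:00-17:45.
Jonas ∩ Kavya ∩ Rosa: 16:00-17:45.
Jonas ∩ Kavya ∩ Rosa ∩ Hamid: 16:00-16:30.

16:00-16:30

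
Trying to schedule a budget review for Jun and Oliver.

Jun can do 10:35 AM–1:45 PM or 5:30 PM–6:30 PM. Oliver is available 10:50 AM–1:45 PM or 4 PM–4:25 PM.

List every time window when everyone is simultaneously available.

Jun ∩ Oliver: 10:50-13:45.

10:50-13:45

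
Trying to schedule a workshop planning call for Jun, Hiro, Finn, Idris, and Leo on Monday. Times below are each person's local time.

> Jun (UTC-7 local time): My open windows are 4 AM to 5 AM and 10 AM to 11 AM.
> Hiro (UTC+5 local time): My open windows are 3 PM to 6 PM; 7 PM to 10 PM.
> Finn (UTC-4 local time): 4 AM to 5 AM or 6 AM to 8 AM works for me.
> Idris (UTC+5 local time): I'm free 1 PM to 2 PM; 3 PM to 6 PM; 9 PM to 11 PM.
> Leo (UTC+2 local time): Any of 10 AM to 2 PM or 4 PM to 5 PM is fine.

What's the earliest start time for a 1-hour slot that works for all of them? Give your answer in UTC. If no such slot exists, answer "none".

Jun in UTC: 11:00-12:00, 17:00-18:00 (add 7h to convert from UTC-7).
Hiro in UTC: 10:00-13:00, 14:00-17:00 (subtract 5h to convert from UTC+5).
Finn in UTC: 08:00-09:00, 10:00-12:00 (add 4h to convert from UTC-4).
Idris in UTC: 08:00-09:00, 10:00-13:00, 16:00-18:00 (subtract 5h to convert from UTC+5).
Leo in UTC: 08:00-12:00, 14:00-15:00 (subtract 2h to convert from UTC+2).
Jun ∩ Hiro: 11:00-12:00.
Jun ∩ Hiro ∩ Finn: 11:00-12:00.
Jun ∩ Hiro ∩ Finn ∩ Idris: 11:00-12:00.
Jun ∩ Hiro ∩ Finn ∩ Idris ∩ Leo: 11:00-12:00.
The first common window of at least 60 minutes is 11:00-12:00, so the earliest start is 11:00.

11:00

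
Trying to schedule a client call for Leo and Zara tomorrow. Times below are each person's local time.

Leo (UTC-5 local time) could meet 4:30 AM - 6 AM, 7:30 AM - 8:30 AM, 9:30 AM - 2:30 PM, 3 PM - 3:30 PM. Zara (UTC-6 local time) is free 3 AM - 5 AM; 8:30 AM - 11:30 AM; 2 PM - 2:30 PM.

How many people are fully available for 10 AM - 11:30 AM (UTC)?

0

Leo in UTC: 09:30-11:00, 12:30-13:30, 14:30-19:30, 20:00-20:30 (add 5h to convert from UTC-5).
Zara in UTC: 09:00-11:00, 14:30-17:30, 20:00-20:30 (add 6h to convert from UTC-6).
nobody can make the full 10:00-11:30 slot — that's 0.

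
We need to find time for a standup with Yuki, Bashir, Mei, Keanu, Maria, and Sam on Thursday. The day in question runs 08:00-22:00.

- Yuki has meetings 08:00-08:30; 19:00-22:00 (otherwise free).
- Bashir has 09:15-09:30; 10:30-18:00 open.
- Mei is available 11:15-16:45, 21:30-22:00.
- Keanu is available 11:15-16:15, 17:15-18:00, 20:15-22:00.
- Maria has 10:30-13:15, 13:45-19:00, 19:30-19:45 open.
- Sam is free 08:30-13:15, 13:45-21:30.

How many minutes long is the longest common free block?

Yuki free: 08:30-19:00 (invert busy blocks within the working day).
Bashir free: 09:15-09:30, 10:30-18:00.
Mei free: 11:15-16:45, 21:30-22:00.
Keanu free: 11:15-16:15, 17:15-18:00, 20:15-22:00.
Maria free: 10:30-13:15, 13:45-19:00, 19:30-19:45.
Sam free: 08:30-13:15, 13:45-21:30.
Yuki ∩ Bashir: 09:15-09:30, 10:30-18:00.
Yuki ∩ Bashir ∩ Mei: 11:15-16:45.
Yuki ∩ Bashir ∩ Mei ∩ Keanu: 11:15-16:15.
Yuki ∩ Bashir ∩ Mei ∩ Keanu ∩ Maria: 11:15-13:15, 13:45-16:15.
Yuki ∩ Bashir ∩ Mei ∩ Keanu ∩ Maria ∩ Sam: 11:15-13:15, 13:45-16:15.
The longest is 13:45-16:15 at 150 minutes.

150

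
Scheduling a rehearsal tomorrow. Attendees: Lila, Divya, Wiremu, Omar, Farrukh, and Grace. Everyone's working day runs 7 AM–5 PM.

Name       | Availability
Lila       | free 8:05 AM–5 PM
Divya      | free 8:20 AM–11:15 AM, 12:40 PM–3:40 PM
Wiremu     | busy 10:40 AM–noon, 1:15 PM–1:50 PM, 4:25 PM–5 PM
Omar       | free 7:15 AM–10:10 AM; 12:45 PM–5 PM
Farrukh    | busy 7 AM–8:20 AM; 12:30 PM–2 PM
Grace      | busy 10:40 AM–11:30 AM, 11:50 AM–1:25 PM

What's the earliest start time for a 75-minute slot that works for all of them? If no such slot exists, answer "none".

08:20

Lila free: 08:05-17:00.
Divya free: 08:20-11:15, 12:40-15:40.
Wiremu free: 07:00-10:40, 12:00-13:15, 13:50-16:25 (invert busy blocks within the working day).
Omar free: 07:15-10:10, 12:45-17:00.
Farrukh free: 08:20-12:30, 14:00-17:00 (invert busy blocks within the working day).
Grace free: 07:00-10:40, 11:30-11:50, 13:25-17:00 (invert busy blocks within the working day).
Lila ∩ Divya: 08:20-11:15, 12:40-15:40.
Lila ∩ Divya ∩ Wiremu: 08:20-10:40, 12:40-13:15, 13:50-15:40.
Lila ∩ Divya ∩ Wiremu ∩ Omar: 08:20-10:10, 12:45-13:15, 13:50-15:40.
Lila ∩ Divya ∩ Wiremu ∩ Omar ∩ Farrukh: 08:20-10:10, 14:00-15:40.
Lila ∩ Divya ∩ Wiremu ∩ Omar ∩ Farrukh ∩ Grace: 08:20-10:10, 14:00-15:40.
The first common window of at least 75 minutes is 08:20-10:10, so the earliest start is 08:20.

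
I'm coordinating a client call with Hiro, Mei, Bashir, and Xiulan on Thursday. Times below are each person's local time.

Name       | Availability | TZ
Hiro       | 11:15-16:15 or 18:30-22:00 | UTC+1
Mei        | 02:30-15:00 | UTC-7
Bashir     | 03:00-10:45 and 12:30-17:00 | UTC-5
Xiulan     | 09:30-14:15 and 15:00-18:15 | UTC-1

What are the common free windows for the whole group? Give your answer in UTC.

10:30-15:15, 17:30-19:15

Hiro in UTC: 10:15-15:15, 17:30-21:00 (subtract 1h to convert from UTC+1).
Mei in UTC: 09:30-22:00 (add 7h to convert from UTC-7).
Bashir in UTC: 08:00-15:45, 17:30-22:00 (add 5h to convert from UTC-5).
Xiulan in UTC: 10:30-15:15, 16:00-19:15 (add 1h to convert from UTC-1).
Hiro ∩ Mei: 10:15-15:15, 17:30-21:00.
Hiro ∩ Mei ∩ Bashir: 10:15-15:15, 17:30-21:00.
Hiro ∩ Mei ∩ Bashir ∩ Xiulan: 10:30-15:15, 17:30-19:15.
So the common availability across everyone is 10:30-15:15, 17:30-19:15.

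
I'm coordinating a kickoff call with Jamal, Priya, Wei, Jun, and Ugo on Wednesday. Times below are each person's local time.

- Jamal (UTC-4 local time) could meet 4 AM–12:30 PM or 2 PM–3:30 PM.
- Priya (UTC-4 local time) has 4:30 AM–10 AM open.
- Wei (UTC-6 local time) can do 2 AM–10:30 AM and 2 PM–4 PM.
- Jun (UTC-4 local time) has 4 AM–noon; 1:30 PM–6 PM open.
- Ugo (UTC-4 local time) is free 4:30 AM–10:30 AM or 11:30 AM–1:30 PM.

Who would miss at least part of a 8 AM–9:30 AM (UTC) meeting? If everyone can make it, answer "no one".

Jamal in UTC: 08:00-16:30, 18:00-19:30 (add 4h to convert from UTC-4).
Priya in UTC: 08:30-14:00 (add 4h to convert from UTC-4).
Wei in UTC: 08:00-16:30, 20:00-22:00 (add 6h to convert from UTC-6).
Jun in UTC: 08:00-16:00, 17:30-22:00 (add 4h to convert from UTC-4).
Ugo in UTC: 08:30-14:30, 15:30-17:30 (add 4h to convert from UTC-4).
Jamal: free for 08:00-09:30. Priya: not fully free for 08:00-09:30. Wei: free for 08:00-09:30. Jun: free for 08:00-09:30. Ugo: not fully free for 08:00-09:30.

Priya, Ugo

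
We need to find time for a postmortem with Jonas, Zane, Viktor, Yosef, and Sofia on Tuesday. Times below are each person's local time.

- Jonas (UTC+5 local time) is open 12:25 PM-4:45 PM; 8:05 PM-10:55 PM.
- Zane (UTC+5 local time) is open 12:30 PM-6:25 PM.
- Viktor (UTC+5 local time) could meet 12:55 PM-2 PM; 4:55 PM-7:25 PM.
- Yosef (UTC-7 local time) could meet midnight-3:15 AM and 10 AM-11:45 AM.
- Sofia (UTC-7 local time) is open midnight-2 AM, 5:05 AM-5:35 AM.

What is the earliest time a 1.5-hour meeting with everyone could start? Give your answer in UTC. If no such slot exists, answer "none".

none

Jonas in UTC: 07:25-11:45, 15:05-17:55 (subtract 5h to convert from UTC+5).
Zane in UTC: 07:30-13:25 (subtract 5h to convert from UTC+5).
Viktor in UTC: 07:55-09:00, 11:55-14:25 (subtract 5h to convert from UTC+5).
Yosef in UTC: 07:00-10:15, 17:00-18:45 (add 7h to convert from UTC-7).
Sofia in UTC: 07:00-09:00, 12:05-12:35 (add 7h to convert from UTC-7).
Jonas ∩ Zane: 07:30-11:45.
Jonas ∩ Zane ∩ Viktor: 07:55-09:00.
Jonas ∩ Zane ∩ Viktor ∩ Yosef: 07:55-09:00.
Jonas ∩ Zane ∩ Viktor ∩ Yosef ∩ Sofia: 07:55-09:00.
No common window is at least 90 minutes long.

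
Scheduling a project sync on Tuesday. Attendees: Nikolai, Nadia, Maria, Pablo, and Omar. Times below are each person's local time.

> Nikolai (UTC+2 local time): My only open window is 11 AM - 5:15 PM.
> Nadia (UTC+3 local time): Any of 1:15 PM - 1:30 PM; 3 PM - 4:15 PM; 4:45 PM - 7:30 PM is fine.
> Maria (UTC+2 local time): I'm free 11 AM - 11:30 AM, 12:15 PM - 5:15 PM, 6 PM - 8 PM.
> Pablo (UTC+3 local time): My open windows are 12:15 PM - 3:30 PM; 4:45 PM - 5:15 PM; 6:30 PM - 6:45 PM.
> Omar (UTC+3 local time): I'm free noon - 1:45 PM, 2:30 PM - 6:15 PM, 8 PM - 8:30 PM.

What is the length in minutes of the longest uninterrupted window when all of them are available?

Nikolai in UTC: 09:00-15:15 (subtract 2h to convert from UTC+2).
Nadia in UTC: 10:15-10:30, 12:00-13:15, 13:45-16:30 (subtract 3h to convert from UTC+3).
Maria in UTC: 09:00-09:30, 10:15-15:15, 16:00-18:00 (subtract 2h to convert from UTC+2).
Pablo in UTC: 09:15-12:30, 13:45-14:15, 15:30-15:45 (subtract 3h to convert from UTC+3).
Omar in UTC: 09:00-10:45, 11:30-15:15, 17:00-17:30 (subtract 3h to convert from UTC+3).
Nikolai ∩ Nadia: 10:15-10:30, 12:00-13:15, 13:45-15:15.
Nikolai ∩ Nadia ∩ Maria: 10:15-10:30, 12:00-13:15, 13:45-15:15.
Nikolai ∩ Nadia ∩ Maria ∩ Pablo: 10:15-10:30, 12:00-12:30, 13:45-14:15.
Nikolai ∩ Nadia ∩ Maria ∩ Pablo ∩ Omar: 10:15-10:30, 12:00-12:30, 13:45-14:15.
Those are the intersection windows.
The longest is 12:00-12:30 at 30 minutes.

30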